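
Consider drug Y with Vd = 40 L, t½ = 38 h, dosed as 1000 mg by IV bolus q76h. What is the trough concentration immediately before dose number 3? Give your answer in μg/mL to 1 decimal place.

7.8 μg/mL

f = (1/2)^(τ/t½) = (1/2)^(76/38) ≈ 0.2500.
C₀ = D/Vd = 1000/40 ≈ 25.000 μg/mL.
Before the 3rd dose, 2 doses have been given. Superposition: Cmin = C₀·(f + f²).
≈ 25.000 × (0.2500 + 0.0625) ≈ 25.000 × 0.3125 ≈ 7.812 μg/mL.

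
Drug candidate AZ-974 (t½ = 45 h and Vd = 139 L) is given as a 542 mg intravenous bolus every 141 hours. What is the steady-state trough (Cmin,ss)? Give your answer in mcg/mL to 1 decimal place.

0.5 mcg/mL

k = ln2/t½ = ln2/45 ≈ 0.015403 h⁻¹; fraction remaining f = e^(−kτ) = e^(−0.015403×141) ≈ 0.1140.
At steady state, accumulation factor R = 1/(1 − e^(−kτ)) ≈ 1.1287.
Single-dose peak C₀ = D/Vd = 542/139 ≈ 3.899 mcg/mL.
Cmax,ss = C₀/(1 − f) ≈ 3.899/0.8860 ≈ 4.401 mcg/mL.
One interval later, Cmin,ss = Cmax,ss·e^(−kτ) ≈ 4.401 × 0.1140 ≈ 0.502 mcg/mL.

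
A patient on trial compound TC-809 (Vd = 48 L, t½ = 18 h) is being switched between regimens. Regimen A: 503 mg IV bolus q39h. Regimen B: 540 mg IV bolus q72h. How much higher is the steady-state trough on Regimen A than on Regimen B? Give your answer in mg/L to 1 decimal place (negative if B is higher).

2.3 mg/L

Regimen A: f = (1/2)^(39/18) ≈ 0.2227; Cmin,ss = (503/48)·f/(1−f) ≈ 3.002 mg/L.
Regimen B: f = (1/2)^(72/18) ≈ 0.0625; Cmin,ss = (540/48)·f/(1−f) ≈ 0.750 mg/L.
Difference ≈ 3.002 − 0.750 ≈ 2.252 mg/L.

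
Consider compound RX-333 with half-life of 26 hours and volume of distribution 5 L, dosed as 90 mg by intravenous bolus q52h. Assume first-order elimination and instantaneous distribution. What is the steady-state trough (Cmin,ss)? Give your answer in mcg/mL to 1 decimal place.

6.0 mcg/mL

τ = 52 h = 2 half-lives, so f = (1/2)^2 = 0.25.
Accumulation ratio R = 1/(1 − f) = 1/0.75 = 4/3.
Single-dose peak C₀ = D/Vd = 90/5 = 18 mcg/mL.
Steady-state peak Cmax,ss = C₀·R = 18 × 4/3 ≈ 24.000 mcg/mL.
Steady-state trough Cmin,ss = Cmax,ss·f ≈ 24.000 × 0.25 ≈ 6.000 mcg/mL.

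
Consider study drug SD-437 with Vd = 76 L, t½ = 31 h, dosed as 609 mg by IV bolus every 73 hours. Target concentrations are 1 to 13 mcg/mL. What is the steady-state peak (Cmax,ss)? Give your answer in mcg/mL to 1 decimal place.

10.0 mcg/mL

τ/t½ = 73/31 ≈ 2.3548, so fraction remaining f = (1/2)^(73/31) ≈ 0.1955.
At steady state, accumulation factor R = 1/(1 − e^(−kτ)) ≈ 1.2430.
Each bolus raises the concentration by D/Vd = 609/76 ≈ 8.013 mcg/mL.
Steady-state peak Cmax,ss = C₀·R ≈ 8.013 × 1.2430 ≈ 9.960 mcg/mL.
Peak 10.0 mcg/mL vs MTC 13 mcg/mL: below toxic threshold.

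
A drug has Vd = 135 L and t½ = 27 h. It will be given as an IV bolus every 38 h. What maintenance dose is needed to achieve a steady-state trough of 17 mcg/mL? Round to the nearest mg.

τ/t½ = 38/27 ≈ 1.4074, so f = (1/2)^(38/27) ≈ 0.376989.
Cmin,ss = (D/Vd)·f/(1−f), so D = Cmin,ss·Vd·(1−f)/f.
D = 17 × 135 × (1−f)/f ≈ 17 × 135 × 1.65260 ≈ 3792.72 mg.

3793 mg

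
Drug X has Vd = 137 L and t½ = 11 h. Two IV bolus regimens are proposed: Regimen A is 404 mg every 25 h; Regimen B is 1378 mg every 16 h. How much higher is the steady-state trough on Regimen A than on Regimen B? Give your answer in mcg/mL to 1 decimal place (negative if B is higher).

-5.0 mcg/mL

Regimen A: f = (1/2)^(25/11) ≈ 0.2069; Cmin,ss = (404/137)·f/(1−f) ≈ 0.769 mcg/mL.
Regimen B: f = (1/2)^(16/11) ≈ 0.3649; Cmin,ss = (1378/137)·f/(1−f) ≈ 5.779 mcg/mL.
Difference ≈ 0.769 − 5.779 ≈ -5.010 mcg/mL.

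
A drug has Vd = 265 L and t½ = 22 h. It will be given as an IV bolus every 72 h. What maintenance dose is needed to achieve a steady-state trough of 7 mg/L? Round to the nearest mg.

τ/t½ = 72/22 ≈ 3.2727, so f = (1/2)^(72/22) ≈ 0.103469.
Cmin,ss = (D/Vd)·f/(1−f), so D = Cmin,ss·Vd·(1−f)/f.
D = 7 × 265 × (1−f)/f ≈ 7 × 265 × 8.66473 ≈ 16073.07 mg.

16073 mg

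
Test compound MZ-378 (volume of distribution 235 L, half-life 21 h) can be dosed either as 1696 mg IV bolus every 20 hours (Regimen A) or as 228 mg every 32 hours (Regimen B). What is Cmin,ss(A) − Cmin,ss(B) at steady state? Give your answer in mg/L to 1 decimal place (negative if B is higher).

Regimen A: f = (1/2)^(20/21) ≈ 0.5168; Cmin,ss = (1696/235)·f/(1−f) ≈ 7.719 mg/L.
Regimen B: f = (1/2)^(32/21) ≈ 0.3478; Cmin,ss = (228/235)·f/(1−f) ≈ 0.517 mg/L.
Difference ≈ 7.719 − 0.517 ≈ 7.202 mg/L.

7.2 mg/L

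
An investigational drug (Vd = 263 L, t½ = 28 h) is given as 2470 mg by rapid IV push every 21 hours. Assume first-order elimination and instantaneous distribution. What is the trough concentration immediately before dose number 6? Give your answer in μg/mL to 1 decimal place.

f = (1/2)^(τ/t½) = (1/2)^(21/28) ≈ 0.5946.
C₀ = D/Vd = 2470/263 ≈ 9.392 μg/mL.
Before the 6th dose, 5 doses have been given. Superposition: Cmin = C₀·(f + f² + … + f^5).
≈ 9.392 × (0.5946 + 0.3535 + 0.2102 + 0.1250 + 0.0743) ≈ 9.392 × 1.3576 ≈ 12.751 μg/mL.

12.8 μg/mL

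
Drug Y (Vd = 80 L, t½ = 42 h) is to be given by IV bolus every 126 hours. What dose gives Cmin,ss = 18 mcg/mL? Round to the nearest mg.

10080 mg

τ/t½ = 126/42 ≈ 3, so f = (1/2)^(126/42) ≈ 0.125000.
Cmin,ss = (D/Vd)·f/(1−f), so D = Cmin,ss·Vd·(1−f)/f.
D = 18 × 80 × (1−f)/f ≈ 18 × 80 × 7.00000 ≈ 10080.00 mg.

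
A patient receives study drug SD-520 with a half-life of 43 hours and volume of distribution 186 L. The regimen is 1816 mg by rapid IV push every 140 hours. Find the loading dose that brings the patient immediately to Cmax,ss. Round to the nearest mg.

f = (1/2)^(140/43) ≈ 0.104689; accumulation ratio R = 1/(1−f) ≈ 1.11693.
Loading dose to hit Cmax,ss on first dose: D_load = D_maint·R ≈ 1816 × 1.11693 ≈ 2028.34 mg.

2028 mg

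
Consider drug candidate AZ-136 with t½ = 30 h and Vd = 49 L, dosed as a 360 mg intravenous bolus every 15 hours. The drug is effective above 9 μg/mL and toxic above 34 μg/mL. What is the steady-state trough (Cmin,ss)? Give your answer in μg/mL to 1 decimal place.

k = ln2/t½ = ln2/30 ≈ 0.023105 h⁻¹; fraction remaining f = e^(−kτ) = e^(−0.023105×15) ≈ 0.7071.
At steady state, accumulation factor R = 1/(1 − e^(−kτ)) ≈ 3.4141.
Single-dose peak C₀ = D/Vd = 360/49 ≈ 7.347 μg/mL.
Cmax,ss = C₀/(1 − f) ≈ 7.347/0.2929 ≈ 25.084 μg/mL.
Steady-state trough Cmin,ss = Cmax,ss·f ≈ 25.084 × 0.7071 ≈ 17.737 μg/mL.
Trough 17.7 μg/mL vs MEC 9 μg/mL: adequate.

17.7 μg/mL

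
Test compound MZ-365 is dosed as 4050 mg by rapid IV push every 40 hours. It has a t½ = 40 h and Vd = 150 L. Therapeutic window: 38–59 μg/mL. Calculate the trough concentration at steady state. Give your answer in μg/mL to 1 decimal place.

27.0 μg/mL

The dosing interval is 1 half-life, so f = 2^(−1) = 0.5.
At steady state, R = 1/(1 − 0.5) = 2/1.
Single-dose peak C₀ = D/Vd = 4050/150 = 27 μg/mL.
Steady-state peak Cmax,ss = C₀·R = 27 × 2/1 ≈ 54.000 μg/mL.
Steady-state trough Cmin,ss = Cmax,ss·f ≈ 54.000 × 0.5 ≈ 27.000 μg/mL.
Trough 27.0 μg/mL vs MEC 38 μg/mL: subtherapeutic.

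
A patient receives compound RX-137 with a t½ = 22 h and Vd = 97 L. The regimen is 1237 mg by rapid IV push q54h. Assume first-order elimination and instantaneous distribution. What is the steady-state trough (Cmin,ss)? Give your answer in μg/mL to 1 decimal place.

2.8 μg/mL

τ/t½ = 54/22 ≈ 2.4545, so fraction remaining f = (1/2)^(54/22) ≈ 0.1824.
At steady state, accumulation factor R = 1/(1 − e^(−kτ)) ≈ 1.2231.
Single-dose peak C₀ = D/Vd = 1237/97 ≈ 12.753 μg/mL.
Steady-state peak Cmax,ss = C₀·R ≈ 12.753 × 1.2231 ≈ 15.598 μg/mL.
Steady-state trough Cmin,ss = Cmax,ss·f ≈ 15.598 × 0.1824 ≈ 2.845 μg/mL.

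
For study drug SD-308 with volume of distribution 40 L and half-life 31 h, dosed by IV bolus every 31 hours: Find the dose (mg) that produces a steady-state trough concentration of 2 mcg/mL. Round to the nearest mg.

80 mg

τ/t½ = 31/31 ≈ 1, so f = (1/2)^(31/31) ≈ 0.500000.
Cmin,ss = (D/Vd)·f/(1−f), so D = Cmin,ss·Vd·(1−f)/f.
D = 2 × 40 × (1−f)/f ≈ 2 × 40 × 1.00000 ≈ 80.00 mg.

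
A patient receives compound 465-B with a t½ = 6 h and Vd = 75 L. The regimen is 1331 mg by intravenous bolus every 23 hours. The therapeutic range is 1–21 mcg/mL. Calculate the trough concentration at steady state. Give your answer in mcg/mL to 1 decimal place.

Over one 23-h interval, 23/6 ≈ 3.8333 half-lives elapse, leaving f ≈ 0.0702 of each dose.
At steady state, accumulation factor R = 1/(1 − e^(−kτ)) ≈ 1.0755.
Single-dose peak C₀ = D/Vd = 1331/75 ≈ 17.747 mcg/mL.
Steady-state peak Cmax,ss = C₀·R ≈ 17.747 × 1.0755 ≈ 19.087 mcg/mL.
One interval later, Cmin,ss = Cmax,ss·e^(−kτ) ≈ 19.087 × 0.0702 ≈ 1.340 mcg/mL.
Trough 1.3 mcg/mL vs MEC 1 mcg/mL: adequate.

1.3 mcg/mL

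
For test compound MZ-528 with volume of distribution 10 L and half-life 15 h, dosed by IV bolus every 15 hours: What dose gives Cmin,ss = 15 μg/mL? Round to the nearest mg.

150 mg

τ/t½ = 15/15 ≈ 1, so f = (1/2)^(15/15) ≈ 0.500000.
Cmin,ss = (D/Vd)·f/(1−f), so D = Cmin,ss·Vd·(1−f)/f.
D = 15 × 10 × (1−f)/f ≈ 15 × 10 × 1.00000 ≈ 150.00 mg.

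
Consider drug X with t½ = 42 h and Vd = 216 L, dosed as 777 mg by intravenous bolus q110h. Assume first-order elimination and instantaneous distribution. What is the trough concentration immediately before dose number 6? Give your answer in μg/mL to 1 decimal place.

f = (1/2)^(τ/t½) = (1/2)^(110/42) ≈ 0.1628.
C₀ = D/Vd = 777/216 ≈ 3.597 μg/mL.
Before the 6th dose, 5 doses have been given. Superposition: Cmin = C₀·(f + f² + … + f^5).
≈ 3.597 × (0.1628 + 0.0265 + 0.0043 + 0.0007 + 0.0001) ≈ 3.597 × 0.1944 ≈ 0.699 μg/mL.

0.7 μg/mL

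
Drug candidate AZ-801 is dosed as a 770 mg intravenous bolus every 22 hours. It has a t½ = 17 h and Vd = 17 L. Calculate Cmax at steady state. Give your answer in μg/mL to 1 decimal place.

k = ln2/t½ = ln2/17 ≈ 0.040773 h⁻¹; fraction remaining f = e^(−kτ) = e^(−0.040773×22) ≈ 0.4078.
At steady state, accumulation factor R = 1/(1 − e^(−kτ)) ≈ 1.6886.
Single-dose peak C₀ = D/Vd = 770/17 ≈ 45.294 μg/mL.
Cmax,ss = C₀/(1 − f) ≈ 45.294/0.5922 ≈ 76.484 μg/mL.

76.5 μg/mL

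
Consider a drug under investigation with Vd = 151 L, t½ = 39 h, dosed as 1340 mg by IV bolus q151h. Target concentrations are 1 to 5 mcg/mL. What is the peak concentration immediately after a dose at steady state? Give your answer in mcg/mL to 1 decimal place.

τ/t½ = 151/39 ≈ 3.8718, so fraction remaining f = (1/2)^(151/39) ≈ 0.0683.
Accumulation ratio R = 1/(1 − f) ≈ 1/0.9317 ≈ 1.0733.
Single-dose peak C₀ = D/Vd = 1340/151 ≈ 8.874 mcg/mL.
Steady-state peak Cmax,ss = C₀·R ≈ 8.874 × 1.0733 ≈ 9.524 mcg/mL.
Peak 9.5 mcg/mL vs MTC 5 mcg/mL: exceeds toxic threshold.

9.5 mcg/mL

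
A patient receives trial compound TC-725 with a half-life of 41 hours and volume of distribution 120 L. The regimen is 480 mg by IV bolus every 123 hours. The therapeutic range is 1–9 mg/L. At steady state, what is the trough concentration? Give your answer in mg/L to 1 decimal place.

τ = 123 h = 3 half-lives, so f = (1/2)^3 = 0.125.
At steady state, R = 1/(1 − 0.125) = 8/7.
Single-dose peak C₀ = D/Vd = 480/120 = 4 mg/L.
Steady-state peak Cmax,ss = C₀·R = 4 × 8/7 ≈ 4.571 mg/L.
Steady-state trough Cmin,ss = Cmax,ss·f ≈ 4.571 × 0.125 ≈ 0.571 mg/L.
Trough 0.6 mg/L vs MEC 1 mg/L: subtherapeutic.

0.6 mg/L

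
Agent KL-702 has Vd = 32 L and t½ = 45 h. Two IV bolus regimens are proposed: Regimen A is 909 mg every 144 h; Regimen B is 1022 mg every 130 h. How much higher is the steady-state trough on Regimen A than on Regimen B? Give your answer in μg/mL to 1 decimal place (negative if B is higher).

Regimen A: f = (1/2)^(144/45) ≈ 0.1088; Cmin,ss = (909/32)·f/(1−f) ≈ 3.468 μg/mL.
Regimen B: f = (1/2)^(130/45) ≈ 0.1350; Cmin,ss = (1022/32)·f/(1−f) ≈ 4.984 μg/mL.
Difference ≈ 3.468 − 4.984 ≈ -1.516 μg/mL.

-1.5 μg/mL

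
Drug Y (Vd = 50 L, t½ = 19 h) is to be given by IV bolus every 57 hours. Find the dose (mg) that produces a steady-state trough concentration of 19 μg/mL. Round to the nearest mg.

τ/t½ = 57/19 ≈ 3, so f = (1/2)^(57/19) ≈ 0.125000.
Cmin,ss = (D/Vd)·f/(1−f), so D = Cmin,ss·Vd·(1−f)/f.
D = 19 × 50 × (1−f)/f ≈ 19 × 50 × 7.00000 ≈ 6650.00 mg.

6650 mg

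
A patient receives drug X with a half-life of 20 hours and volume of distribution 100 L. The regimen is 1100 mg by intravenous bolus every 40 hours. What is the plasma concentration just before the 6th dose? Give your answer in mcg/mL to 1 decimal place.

f = (1/2)^(τ/t½) = (1/2)^(40/20) ≈ 0.2500.
C₀ = D/Vd = 1100/100 ≈ 11.000 mcg/mL.
Before the 6th dose, 5 doses have been given. Superposition: Cmin = C₀·(f + f² + … + f^5).
≈ 11.000 × (0.2500 + 0.0625 + 0.0156 + 0.0039 + 0.0010) ≈ 11.000 × 0.3330 ≈ 3.663 mcg/mL.

3.7 mcg/mL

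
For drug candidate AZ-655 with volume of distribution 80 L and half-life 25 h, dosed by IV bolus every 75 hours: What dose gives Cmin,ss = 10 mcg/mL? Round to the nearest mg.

τ/t½ = 75/25 ≈ 3, so f = (1/2)^(75/25) ≈ 0.125000.
Cmin,ss = (D/Vd)·f/(1−f), so D = Cmin,ss·Vd·(1−f)/f.
D = 10 × 80 × (1−f)/f ≈ 10 × 80 × 7.00000 ≈ 5600.00 mg.

5600 mg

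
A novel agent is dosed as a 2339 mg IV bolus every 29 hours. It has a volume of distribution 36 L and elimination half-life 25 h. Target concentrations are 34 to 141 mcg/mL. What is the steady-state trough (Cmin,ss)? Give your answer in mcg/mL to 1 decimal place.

k = ln2/t½ = ln2/25 ≈ 0.027726 h⁻¹; fraction remaining f = e^(−kτ) = e^(−0.027726×29) ≈ 0.4475.
At steady state, accumulation factor R = 1/(1 − e^(−kτ)) ≈ 1.8100.
Each bolus raises the concentration by D/Vd = 2339/36 ≈ 64.972 mcg/mL.
Steady-state peak Cmax,ss = C₀·R ≈ 64.972 × 1.8100 ≈ 117.599 mcg/mL.
One interval later, Cmin,ss = Cmax,ss·e^(−kτ) ≈ 117.599 × 0.4475 ≈ 52.626 mcg/mL.
Trough 52.6 mcg/mL vs MEC 34 mcg/mL: adequate.

52.6 mcg/mL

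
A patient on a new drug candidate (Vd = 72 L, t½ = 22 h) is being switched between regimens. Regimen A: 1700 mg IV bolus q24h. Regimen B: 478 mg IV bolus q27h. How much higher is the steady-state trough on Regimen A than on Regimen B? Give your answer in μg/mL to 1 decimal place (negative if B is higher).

Regimen A: f = (1/2)^(24/22) ≈ 0.4695; Cmin,ss = (1700/72)·f/(1−f) ≈ 20.896 μg/mL.
Regimen B: f = (1/2)^(27/22) ≈ 0.4271; Cmin,ss = (478/72)·f/(1−f) ≈ 4.949 μg/mL.
Difference ≈ 20.896 − 4.949 ≈ 15.947 μg/mL.

15.9 μg/mL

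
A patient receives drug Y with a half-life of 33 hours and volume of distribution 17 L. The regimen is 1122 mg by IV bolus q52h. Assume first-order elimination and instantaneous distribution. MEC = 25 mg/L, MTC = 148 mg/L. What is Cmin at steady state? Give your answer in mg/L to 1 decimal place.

Over one 52-h interval, 52/33 ≈ 1.5758 half-lives elapse, leaving f ≈ 0.3355 of each dose.
Single-dose peak C₀ = D/Vd = 1122/17 ≈ 66.000 mg/L.
Steady-state trough Cmin,ss = C₀·f/(1−f) ≈ 66.000 × 0.3355/0.6645 ≈ 33.323 mg/L.
Trough 33.3 mg/L vs MEC 25 mg/L: adequate.

33.3 mg/L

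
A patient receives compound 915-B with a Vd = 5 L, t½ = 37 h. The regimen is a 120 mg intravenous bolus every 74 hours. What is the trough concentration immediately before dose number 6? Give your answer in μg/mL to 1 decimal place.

8.0 μg/mL

f = (1/2)^(τ/t½) = (1/2)^(74/37) ≈ 0.2500.
C₀ = D/Vd = 120/5 ≈ 24.000 μg/mL.
Before the 6th dose, 5 doses have been given. Superposition: Cmin = C₀·(f + f² + … + f^5).
≈ 24.000 × (0.2500 + 0.0625 + 0.0156 + 0.0039 + 0.0010) ≈ 24.000 × 0.3330 ≈ 7.992 μg/mL.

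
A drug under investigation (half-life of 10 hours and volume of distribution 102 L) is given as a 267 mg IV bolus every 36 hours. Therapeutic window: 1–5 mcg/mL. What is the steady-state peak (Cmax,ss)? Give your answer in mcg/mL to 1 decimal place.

2.9 mcg/mL

τ/t½ = 36/10 ≈ 3.6, so fraction remaining f = (1/2)^(36/10) ≈ 0.0825.
Accumulation ratio R = 1/(1 − f) ≈ 1/0.9175 ≈ 1.0899.
Each bolus raises the concentration by D/Vd = 267/102 ≈ 2.618 mcg/mL.
Steady-state peak Cmax,ss = C₀·R ≈ 2.618 × 1.0899 ≈ 2.853 mcg/mL.
Peak 2.9 mcg/mL vs MTC 5 mcg/mL: below toxic threshold.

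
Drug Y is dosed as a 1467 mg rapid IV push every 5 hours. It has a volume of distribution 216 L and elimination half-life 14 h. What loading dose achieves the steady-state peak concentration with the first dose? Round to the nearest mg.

6690 mg

f = (1/2)^(5/14) ≈ 0.780709; accumulation ratio R = 1/(1−f) ≈ 4.56015.
Loading dose to hit Cmax,ss on first dose: D_load = D_maint·R ≈ 1467 × 4.56015 ≈ 6689.74 mg.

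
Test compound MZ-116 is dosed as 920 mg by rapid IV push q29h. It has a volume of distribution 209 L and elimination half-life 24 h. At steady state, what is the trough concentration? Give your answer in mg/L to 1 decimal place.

τ/t½ = 29/24 ≈ 1.2083, so fraction remaining f = (1/2)^(29/24) ≈ 0.4328.
Single-dose peak C₀ = D/Vd = 920/209 ≈ 4.402 mg/L.
Steady-state trough Cmin,ss = C₀·f/(1−f) ≈ 4.402 × 0.4328/0.5672 ≈ 3.359 mg/L.

3.4 mg/L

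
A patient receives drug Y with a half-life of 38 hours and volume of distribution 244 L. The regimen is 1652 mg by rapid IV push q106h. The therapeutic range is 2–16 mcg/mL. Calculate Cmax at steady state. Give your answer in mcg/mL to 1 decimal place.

7.9 mcg/mL

k = ln2/t½ = ln2/38 ≈ 0.018241 h⁻¹; fraction remaining f = e^(−kτ) = e^(−0.018241×106) ≈ 0.1446.
Accumulation ratio R = 1/(1 − f) ≈ 1/0.8554 ≈ 1.1690.
Each bolus raises the concentration by D/Vd = 1652/244 ≈ 6.770 mcg/mL.
Cmax,ss = C₀/(1 − f) ≈ 6.770/0.8554 ≈ 7.914 mcg/mL.
Peak 7.9 mcg/mL vs MTC 16 mcg/mL: below toxic threshold.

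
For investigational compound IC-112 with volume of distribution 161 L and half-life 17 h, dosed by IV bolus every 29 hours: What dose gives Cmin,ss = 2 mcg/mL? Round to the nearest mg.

728 mg

τ/t½ = 29/17 ≈ 1.7059, so f = (1/2)^(29/17) ≈ 0.306534.
Cmin,ss = (D/Vd)·f/(1−f), so D = Cmin,ss·Vd·(1−f)/f.
D = 2 × 161 × (1−f)/f ≈ 2 × 161 × 2.26228 ≈ 728.45 mg.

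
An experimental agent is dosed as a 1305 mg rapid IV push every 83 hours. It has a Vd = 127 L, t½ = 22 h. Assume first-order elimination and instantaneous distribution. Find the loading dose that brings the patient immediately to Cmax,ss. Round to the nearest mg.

1408 mg

f = (1/2)^(83/22) ≈ 0.073164; accumulation ratio R = 1/(1−f) ≈ 1.07894.
Loading dose to hit Cmax,ss on first dose: D_load = D_maint·R ≈ 1305 × 1.07894 ≈ 1408.02 mg.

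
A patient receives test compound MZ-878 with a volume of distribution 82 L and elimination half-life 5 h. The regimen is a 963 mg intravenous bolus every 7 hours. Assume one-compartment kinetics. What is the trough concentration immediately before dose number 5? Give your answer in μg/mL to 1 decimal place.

7.0 μg/mL

f = (1/2)^(τ/t½) = (1/2)^(7/5) ≈ 0.3789.
C₀ = D/Vd = 963/82 ≈ 11.744 μg/mL.
Before the 5th dose, 4 doses have been given. Superposition: Cmin = C₀·(f + f² + … + f^4).
≈ 11.744 × (0.3789 + 0.1436 + 0.0544 + 0.0206) ≈ 11.744 × 0.5975 ≈ 7.017 μg/mL.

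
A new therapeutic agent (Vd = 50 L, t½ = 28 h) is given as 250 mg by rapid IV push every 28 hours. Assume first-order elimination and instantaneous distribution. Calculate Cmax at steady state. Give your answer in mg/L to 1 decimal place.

10.0 mg/L

τ = 28 h = 1 half-life, so f = (1/2)^1 = 0.5.
Accumulation ratio R = 1/(1 − f) = 1/0.5 = 2/1.
Single-dose peak C₀ = D/Vd = 250/50 = 5 mg/L.
Steady-state peak Cmax,ss = C₀·R = 5 × 2/1 ≈ 10.000 mg/L.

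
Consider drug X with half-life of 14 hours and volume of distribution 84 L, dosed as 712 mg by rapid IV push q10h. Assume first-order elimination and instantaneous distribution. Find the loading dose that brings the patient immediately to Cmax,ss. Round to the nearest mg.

1823 mg

f = (1/2)^(10/14) ≈ 0.609507; accumulation ratio R = 1/(1−f) ≈ 2.56087.
Loading dose to hit Cmax,ss on first dose: D_load = D_maint·R ≈ 712 × 2.56087 ≈ 1823.34 mg.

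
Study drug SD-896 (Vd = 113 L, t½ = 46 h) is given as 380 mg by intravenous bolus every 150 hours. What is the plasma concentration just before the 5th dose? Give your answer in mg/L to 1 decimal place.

f = (1/2)^(τ/t½) = (1/2)^(150/46) ≈ 0.1043.
C₀ = D/Vd = 380/113 ≈ 3.363 mg/L.
Before the 5th dose, 4 doses have been given. Superposition: Cmin = C₀·(f + f² + … + f^4).
≈ 3.363 × (0.1043 + 0.0109 + 0.0011 + 0.0001) ≈ 3.363 × 0.1164 ≈ 0.391 mg/L.

0.4 mg/L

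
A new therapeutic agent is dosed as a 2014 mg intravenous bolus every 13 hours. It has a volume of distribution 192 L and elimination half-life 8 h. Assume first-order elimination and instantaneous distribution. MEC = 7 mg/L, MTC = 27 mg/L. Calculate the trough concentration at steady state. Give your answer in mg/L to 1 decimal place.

τ/t½ = 13/8 ≈ 1.625, so fraction remaining f = (1/2)^(13/8) ≈ 0.3242.
Each bolus raises the concentration by D/Vd = 2014/192 ≈ 10.490 mg/L.
Steady-state trough Cmin,ss = C₀·f/(1−f) ≈ 10.490 × 0.3242/0.6758 ≈ 5.032 mg/L.
Trough 5.0 mg/L vs MEC 7 mg/L: subtherapeutic.

5.0 mg/L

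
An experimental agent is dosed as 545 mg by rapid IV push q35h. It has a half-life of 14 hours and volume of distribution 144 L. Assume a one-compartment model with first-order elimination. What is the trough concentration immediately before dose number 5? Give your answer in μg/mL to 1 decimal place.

0.8 μg/mL

f = (1/2)^(τ/t½) = (1/2)^(35/14) ≈ 0.1768.
C₀ = D/Vd = 545/144 ≈ 3.785 μg/mL.
Before the 5th dose, 4 doses have been given. Superposition: Cmin = C₀·(f + f² + … + f^4).
≈ 3.785 × (0.1768 + 0.0313 + 0.0055 + 0.0010) ≈ 3.785 × 0.2146 ≈ 0.812 μg/mL.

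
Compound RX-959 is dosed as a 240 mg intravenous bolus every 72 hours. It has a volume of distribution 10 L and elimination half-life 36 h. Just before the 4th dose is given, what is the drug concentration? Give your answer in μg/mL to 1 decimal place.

7.9 μg/mL

f = (1/2)^(τ/t½) = (1/2)^(72/36) ≈ 0.2500.
C₀ = D/Vd = 240/10 ≈ 24.000 μg/mL.
Before the 4th dose, 3 doses have been given. Superposition: Cmin = C₀·(f + f² + … + f^3).
≈ 24.000 × (0.2500 + 0.0625 + 0.0156) ≈ 24.000 × 0.3281 ≈ 7.874 μg/mL.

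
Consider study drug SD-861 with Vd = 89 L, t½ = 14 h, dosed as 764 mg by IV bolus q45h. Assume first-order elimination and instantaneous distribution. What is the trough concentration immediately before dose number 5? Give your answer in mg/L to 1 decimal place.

f = (1/2)^(τ/t½) = (1/2)^(45/14) ≈ 0.1077.
C₀ = D/Vd = 764/89 ≈ 8.584 mg/L.
Before the 5th dose, 4 doses have been given. Superposition: Cmin = C₀·(f + f² + … + f^4).
≈ 8.584 × (0.1077 + 0.0116 + 0.0012 + 0.0001) ≈ 8.584 × 0.1206 ≈ 1.035 mg/L.

1.0 mg/L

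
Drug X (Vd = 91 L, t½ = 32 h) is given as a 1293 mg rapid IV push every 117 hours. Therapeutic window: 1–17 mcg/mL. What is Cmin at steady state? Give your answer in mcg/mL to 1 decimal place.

Over one 117-h interval, 117/32 ≈ 3.6562 half-lives elapse, leaving f ≈ 0.0793 of each dose.
Each bolus raises the concentration by D/Vd = 1293/91 ≈ 14.209 mcg/mL.
Steady-state trough Cmin,ss = C₀·f/(1−f) ≈ 14.209 × 0.0793/0.9207 ≈ 1.224 mcg/mL.
Trough 1.2 mcg/mL vs MEC 1 mcg/mL: adequate.

1.2 mcg/mL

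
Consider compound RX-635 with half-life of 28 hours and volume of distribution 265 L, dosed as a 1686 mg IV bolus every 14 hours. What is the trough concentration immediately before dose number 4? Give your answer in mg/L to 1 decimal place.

9.9 mg/L

f = (1/2)^(τ/t½) = (1/2)^(14/28) ≈ 0.7071.
C₀ = D/Vd = 1686/265 ≈ 6.362 mg/L.
Before the 4th dose, 3 doses have been given. Superposition: Cmin = C₀·(f + f² + … + f^3).
≈ 6.362 × (0.7071 + 0.5000 + 0.3535) ≈ 6.362 × 1.5606 ≈ 9.929 mg/L.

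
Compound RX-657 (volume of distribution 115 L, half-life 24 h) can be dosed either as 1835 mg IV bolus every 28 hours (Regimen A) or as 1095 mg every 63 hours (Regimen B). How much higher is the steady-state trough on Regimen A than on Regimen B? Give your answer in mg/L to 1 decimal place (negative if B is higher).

Regimen A: f = (1/2)^(28/24) ≈ 0.4454; Cmin,ss = (1835/115)·f/(1−f) ≈ 12.815 mg/L.
Regimen B: f = (1/2)^(63/24) ≈ 0.1621; Cmin,ss = (1095/115)·f/(1−f) ≈ 1.842 mg/L.
Difference ≈ 12.815 − 1.842 ≈ 10.973 mg/L.

11.0 mg/L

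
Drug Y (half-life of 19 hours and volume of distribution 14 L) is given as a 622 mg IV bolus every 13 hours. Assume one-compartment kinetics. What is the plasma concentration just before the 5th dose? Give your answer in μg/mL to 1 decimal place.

62.2 μg/mL

f = (1/2)^(τ/t½) = (1/2)^(13/19) ≈ 0.6223.
C₀ = D/Vd = 622/14 ≈ 44.429 μg/mL.
Before the 5th dose, 4 doses have been given. Superposition: Cmin = C₀·(f + f² + … + f^4).
≈ 44.429 × (0.6223 + 0.3873 + 0.2410 + 0.1500) ≈ 44.429 × 1.4006 ≈ 62.227 μg/mL.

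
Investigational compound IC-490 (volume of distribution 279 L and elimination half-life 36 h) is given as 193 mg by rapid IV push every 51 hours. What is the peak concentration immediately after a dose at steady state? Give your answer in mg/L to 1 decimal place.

1.1 mg/L

Over one 51-h interval, 51/36 ≈ 1.4167 half-lives elapse, leaving f ≈ 0.3746 of each dose.
Accumulation ratio R = 1/(1 − f) ≈ 1/0.6254 ≈ 1.5990.
Single-dose peak C₀ = D/Vd = 193/279 ≈ 0.692 mg/L.
Steady-state peak Cmax,ss = C₀·R ≈ 0.692 × 1.5990 ≈ 1.107 mg/L.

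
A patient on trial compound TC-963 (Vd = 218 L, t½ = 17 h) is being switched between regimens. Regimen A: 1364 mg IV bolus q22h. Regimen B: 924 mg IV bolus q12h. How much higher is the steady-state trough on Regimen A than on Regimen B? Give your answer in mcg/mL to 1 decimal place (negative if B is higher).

-2.4 mcg/mL

Regimen A: f = (1/2)^(22/17) ≈ 0.4078; Cmin,ss = (1364/218)·f/(1−f) ≈ 4.309 mcg/mL.
Regimen B: f = (1/2)^(12/17) ≈ 0.6131; Cmin,ss = (924/218)·f/(1−f) ≈ 6.717 mcg/mL.
Difference ≈ 4.309 − 6.717 ≈ -2.408 mcg/mL.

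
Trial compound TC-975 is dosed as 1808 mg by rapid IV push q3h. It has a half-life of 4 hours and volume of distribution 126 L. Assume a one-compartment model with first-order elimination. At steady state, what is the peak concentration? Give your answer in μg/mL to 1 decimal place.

35.4 μg/mL

τ/t½ = 3/4 ≈ 0.75, so fraction remaining f = (1/2)^(3/4) ≈ 0.5946.
At steady state, accumulation factor R = 1/(1 − e^(−kτ)) ≈ 2.4667.
Each bolus raises the concentration by D/Vd = 1808/126 ≈ 14.349 μg/mL.
Steady-state peak Cmax,ss = C₀·R ≈ 14.349 × 2.4667 ≈ 35.395 μg/mL.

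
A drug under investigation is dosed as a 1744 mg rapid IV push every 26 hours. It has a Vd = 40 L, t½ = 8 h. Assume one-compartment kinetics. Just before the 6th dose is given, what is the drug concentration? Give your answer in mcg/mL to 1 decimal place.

f = (1/2)^(τ/t½) = (1/2)^(26/8) ≈ 0.1051.
C₀ = D/Vd = 1744/40 ≈ 43.600 mcg/mL.
Before the 6th dose, 5 doses have been given. Superposition: Cmin = C₀·(f + f² + … + f^5).
≈ 43.600 × (0.1051 + 0.0110 + 0.0012 + 0.0001 + 0.0000) ≈ 43.600 × 0.1174 ≈ 5.119 mcg/mL.

5.1 mcg/mL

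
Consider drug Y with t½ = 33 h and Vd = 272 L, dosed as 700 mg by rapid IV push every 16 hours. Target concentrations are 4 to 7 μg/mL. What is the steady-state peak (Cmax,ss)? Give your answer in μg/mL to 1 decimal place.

k = ln2/t½ = ln2/33 ≈ 0.021004 h⁻¹; fraction remaining f = e^(−kτ) = e^(−0.021004×16) ≈ 0.7146.
Accumulation ratio R = 1/(1 − f) ≈ 1/0.2854 ≈ 3.5039.
Single-dose peak C₀ = D/Vd = 700/272 ≈ 2.574 μg/mL.
Steady-state peak Cmax,ss = C₀·R ≈ 2.574 × 3.5039 ≈ 9.019 μg/mL.
Peak 9.0 μg/mL vs MTC 7 μg/mL: exceeds toxic threshold.

9.0 μg/mL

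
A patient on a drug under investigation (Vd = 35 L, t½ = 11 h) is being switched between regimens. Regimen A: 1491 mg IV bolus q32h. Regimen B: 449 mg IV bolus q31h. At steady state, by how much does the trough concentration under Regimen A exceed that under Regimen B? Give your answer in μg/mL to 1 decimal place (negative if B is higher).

Regimen A: f = (1/2)^(32/11) ≈ 0.1331; Cmin,ss = (1491/35)·f/(1−f) ≈ 6.541 μg/mL.
Regimen B: f = (1/2)^(31/11) ≈ 0.1418; Cmin,ss = (449/35)·f/(1−f) ≈ 2.120 μg/mL.
Difference ≈ 6.541 − 2.120 ≈ 4.421 μg/mL.

4.4 μg/mL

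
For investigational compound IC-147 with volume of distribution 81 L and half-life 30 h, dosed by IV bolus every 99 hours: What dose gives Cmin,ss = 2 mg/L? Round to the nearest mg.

τ/t½ = 99/30 ≈ 3.3, so f = (1/2)^(99/30) ≈ 0.101532.
Cmin,ss = (D/Vd)·f/(1−f), so D = Cmin,ss·Vd·(1−f)/f.
D = 2 × 81 × (1−f)/f ≈ 2 × 81 × 8.84911 ≈ 1433.56 mg.

1434 mg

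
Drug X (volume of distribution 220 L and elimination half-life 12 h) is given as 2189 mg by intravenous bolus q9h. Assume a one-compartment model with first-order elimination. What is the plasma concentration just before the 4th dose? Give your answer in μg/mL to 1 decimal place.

11.5 μg/mL

f = (1/2)^(τ/t½) = (1/2)^(9/12) ≈ 0.5946.
C₀ = D/Vd = 2189/220 ≈ 9.950 μg/mL.
Before the 4th dose, 3 doses have been given. Superposition: Cmin = C₀·(f + f² + … + f^3).
≈ 9.950 × (0.5946 + 0.3535 + 0.2102) ≈ 9.950 × 1.1583 ≈ 11.525 μg/mL.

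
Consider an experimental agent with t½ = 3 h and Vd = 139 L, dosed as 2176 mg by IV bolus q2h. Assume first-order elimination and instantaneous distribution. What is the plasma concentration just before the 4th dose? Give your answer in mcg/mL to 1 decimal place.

20.0 mcg/mL

f = (1/2)^(τ/t½) = (1/2)^(2/3) ≈ 0.6300.
C₀ = D/Vd = 2176/139 ≈ 15.655 mcg/mL.
Before the 4th dose, 3 doses have been given. Superposition: Cmin = C₀·(f + f² + … + f^3).
≈ 15.655 × (0.6300 + 0.3969 + 0.2500) ≈ 15.655 × 1.2769 ≈ 19.990 mcg/mL.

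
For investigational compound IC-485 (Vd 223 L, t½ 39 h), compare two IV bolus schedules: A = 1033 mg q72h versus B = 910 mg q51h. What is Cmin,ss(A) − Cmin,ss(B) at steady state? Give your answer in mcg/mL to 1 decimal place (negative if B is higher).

Regimen A: f = (1/2)^(72/39) ≈ 0.2781; Cmin,ss = (1033/223)·f/(1−f) ≈ 1.785 mcg/mL.
Regimen B: f = (1/2)^(51/39) ≈ 0.4040; Cmin,ss = (910/223)·f/(1−f) ≈ 2.766 mcg/mL.
Difference ≈ 1.785 − 2.766 ≈ -0.981 mcg/mL.

-1.0 mcg/mL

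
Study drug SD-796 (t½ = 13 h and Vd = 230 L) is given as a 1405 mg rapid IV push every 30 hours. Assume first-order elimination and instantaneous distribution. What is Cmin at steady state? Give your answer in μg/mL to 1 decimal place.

1.5 μg/mL

τ/t½ = 30/13 ≈ 2.3077, so fraction remaining f = (1/2)^(30/13) ≈ 0.2020.
At steady state, accumulation factor R = 1/(1 − e^(−kτ)) ≈ 1.2531.
Each bolus raises the concentration by D/Vd = 1405/230 ≈ 6.109 μg/mL.
Steady-state peak Cmax,ss = C₀·R ≈ 6.109 × 1.2531 ≈ 7.655 μg/mL.
One interval later, Cmin,ss = Cmax,ss·e^(−kτ) ≈ 7.655 × 0.2020 ≈ 1.546 μg/mL.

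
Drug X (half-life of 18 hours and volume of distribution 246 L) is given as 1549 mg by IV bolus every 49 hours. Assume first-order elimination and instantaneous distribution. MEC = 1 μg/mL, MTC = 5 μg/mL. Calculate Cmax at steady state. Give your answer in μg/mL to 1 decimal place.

7.4 μg/mL

τ/t½ = 49/18 ≈ 2.7222, so fraction remaining f = (1/2)^(49/18) ≈ 0.1515.
At steady state, accumulation factor R = 1/(1 − e^(−kτ)) ≈ 1.1786.
Single-dose peak C₀ = D/Vd = 1549/246 ≈ 6.297 μg/mL.
Cmax,ss = C₀/(1 − f) ≈ 6.297/0.8485 ≈ 7.421 μg/mL.
Peak 7.4 μg/mL vs MTC 5 μg/mL: exceeds toxic threshold.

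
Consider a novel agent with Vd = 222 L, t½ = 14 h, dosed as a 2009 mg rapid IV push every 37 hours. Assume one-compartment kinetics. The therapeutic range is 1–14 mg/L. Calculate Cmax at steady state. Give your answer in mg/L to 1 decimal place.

10.8 mg/L

τ/t½ = 37/14 ≈ 2.6429, so fraction remaining f = (1/2)^(37/14) ≈ 0.1601.
At steady state, accumulation factor R = 1/(1 − e^(−kτ)) ≈ 1.1906.
Single-dose peak C₀ = D/Vd = 2009/222 ≈ 9.050 mg/L.
Steady-state peak Cmax,ss = C₀·R ≈ 9.050 × 1.1906 ≈ 10.775 mg/L.
Peak 10.8 mg/L vs MTC 14 mg/L: below toxic threshold.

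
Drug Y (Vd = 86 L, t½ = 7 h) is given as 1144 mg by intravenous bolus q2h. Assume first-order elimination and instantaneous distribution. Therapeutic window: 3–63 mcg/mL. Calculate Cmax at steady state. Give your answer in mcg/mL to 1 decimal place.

τ/t½ = 2/7 ≈ 0.28571, so fraction remaining f = (1/2)^(2/7) ≈ 0.8203.
At steady state, accumulation factor R = 1/(1 − e^(−kτ)) ≈ 5.5648.
Single-dose peak C₀ = D/Vd = 1144/86 ≈ 13.302 mcg/mL.
Steady-state peak Cmax,ss = C₀·R ≈ 13.302 × 5.5648 ≈ 74.023 mcg/mL.
Peak 74.0 mcg/mL vs MTC 63 mcg/mL: exceeds toxic threshold.

74.0 mcg/mL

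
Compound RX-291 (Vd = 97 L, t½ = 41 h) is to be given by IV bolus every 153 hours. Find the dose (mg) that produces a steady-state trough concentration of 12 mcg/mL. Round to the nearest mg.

14300 mg

τ/t½ = 153/41 ≈ 3.7317, so f = (1/2)^(153/41) ≈ 0.075274.
Cmin,ss = (D/Vd)·f/(1−f), so D = Cmin,ss·Vd·(1−f)/f.
D = 12 × 97 × (1−f)/f ≈ 12 × 97 × 12.28480 ≈ 14299.51 mg.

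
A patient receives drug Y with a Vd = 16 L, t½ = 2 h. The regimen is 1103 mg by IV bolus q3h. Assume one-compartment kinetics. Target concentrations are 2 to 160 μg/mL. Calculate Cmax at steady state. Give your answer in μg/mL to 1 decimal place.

k = ln2/t½ = ln2/2 ≈ 0.346574 h⁻¹; fraction remaining f = e^(−kτ) = e^(−0.346574×3) ≈ 0.3536.
At steady state, accumulation factor R = 1/(1 − e^(−kτ)) ≈ 1.5470.
Single-dose peak C₀ = D/Vd = 1103/16 ≈ 68.938 μg/mL.
Steady-state peak Cmax,ss = C₀·R ≈ 68.938 × 1.5470 ≈ 106.647 μg/mL.
Peak 106.6 μg/mL vs MTC 160 μg/mL: below toxic threshold.

106.6 μg/mL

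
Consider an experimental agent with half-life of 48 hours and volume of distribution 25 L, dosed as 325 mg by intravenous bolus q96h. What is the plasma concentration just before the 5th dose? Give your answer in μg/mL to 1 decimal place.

4.3 μg/mL

f = (1/2)^(τ/t½) = (1/2)^(96/48) ≈ 0.2500.
C₀ = D/Vd = 325/25 ≈ 13.000 μg/mL.
Before the 5th dose, 4 doses have been given. Superposition: Cmin = C₀·(f + f² + … + f^4).
≈ 13.000 × (0.2500 + 0.0625 + 0.0156 + 0.0039) ≈ 13.000 × 0.3320 ≈ 4.316 μg/mL.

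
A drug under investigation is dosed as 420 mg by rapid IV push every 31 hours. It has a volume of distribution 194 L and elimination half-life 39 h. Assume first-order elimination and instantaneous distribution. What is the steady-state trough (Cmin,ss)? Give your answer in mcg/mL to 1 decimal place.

τ/t½ = 31/39 ≈ 0.79487, so fraction remaining f = (1/2)^(31/39) ≈ 0.5764.
Each bolus raises the concentration by D/Vd = 420/194 ≈ 2.165 mcg/mL.
Steady-state trough Cmin,ss = C₀·f/(1−f) ≈ 2.165 × 0.5764/0.4236 ≈ 2.946 mcg/mL.

2.9 mcg/mL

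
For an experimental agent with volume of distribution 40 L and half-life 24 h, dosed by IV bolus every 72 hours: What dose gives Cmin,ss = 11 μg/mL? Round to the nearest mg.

τ/t½ = 72/24 ≈ 3, so f = (1/2)^(72/24) ≈ 0.125000.
Cmin,ss = (D/Vd)·f/(1−f), so D = Cmin,ss·Vd·(1−f)/f.
D = 11 × 40 × (1−f)/f ≈ 11 × 40 × 7.00000 ≈ 3080.00 mg.

3080 mg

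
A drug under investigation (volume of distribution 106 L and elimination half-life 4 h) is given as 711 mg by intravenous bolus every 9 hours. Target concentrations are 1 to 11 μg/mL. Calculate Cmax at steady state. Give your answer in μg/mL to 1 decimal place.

8.5 μg/mL

k = ln2/t½ = ln2/4 ≈ 0.173287 h⁻¹; fraction remaining f = e^(−kτ) = e^(−0.173287×9) ≈ 0.2102.
At steady state, accumulation factor R = 1/(1 − e^(−kτ)) ≈ 1.2661.
Single-dose peak C₀ = D/Vd = 711/106 ≈ 6.708 μg/mL.
Steady-state peak Cmax,ss = C₀·R ≈ 6.708 × 1.2661 ≈ 8.493 μg/mL.
Peak 8.5 μg/mL vs MTC 11 μg/mL: below toxic threshold.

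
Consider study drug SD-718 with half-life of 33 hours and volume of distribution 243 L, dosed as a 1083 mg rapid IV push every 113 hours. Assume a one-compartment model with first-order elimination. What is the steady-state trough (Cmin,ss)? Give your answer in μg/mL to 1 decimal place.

0.5 μg/mL

τ/t½ = 113/33 ≈ 3.4242, so fraction remaining f = (1/2)^(113/33) ≈ 0.0932.
At steady state, accumulation factor R = 1/(1 − e^(−kτ)) ≈ 1.1028.
Single-dose peak C₀ = D/Vd = 1083/243 ≈ 4.457 μg/mL.
Cmax,ss = C₀/(1 − f) ≈ 4.457/0.9068 ≈ 4.915 μg/mL.
Steady-state trough Cmin,ss = Cmax,ss·f ≈ 4.915 × 0.0932 ≈ 0.458 μg/mL.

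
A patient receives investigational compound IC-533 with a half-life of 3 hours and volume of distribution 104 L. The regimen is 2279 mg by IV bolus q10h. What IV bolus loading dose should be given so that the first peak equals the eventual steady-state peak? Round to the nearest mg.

f = (1/2)^(10/3) ≈ 0.099213; accumulation ratio R = 1/(1−f) ≈ 1.11014.
Loading dose to hit Cmax,ss on first dose: D_load = D_maint·R ≈ 2279 × 1.11014 ≈ 2530.01 mg.

2530 mg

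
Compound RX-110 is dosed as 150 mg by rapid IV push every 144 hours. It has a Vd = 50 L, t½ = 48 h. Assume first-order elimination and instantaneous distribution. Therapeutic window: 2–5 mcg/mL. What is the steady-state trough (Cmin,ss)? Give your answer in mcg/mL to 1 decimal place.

The dosing interval is 3 half-lives, so f = 2^(−3) = 0.125.
Accumulation ratio R = 1/(1 − f) = 1/0.875 = 8/7.
Single-dose peak C₀ = D/Vd = 150/50 = 3 mcg/mL.
Steady-state peak Cmax,ss = C₀·R = 3 × 8/7 ≈ 3.429 mcg/mL.
Steady-state trough Cmin,ss = Cmax,ss·f ≈ 3.429 × 0.125 ≈ 0.429 mcg/mL.
Trough 0.4 mcg/mL vs MEC 2 mcg/mL: subtherapeutic.

0.4 mcg/mL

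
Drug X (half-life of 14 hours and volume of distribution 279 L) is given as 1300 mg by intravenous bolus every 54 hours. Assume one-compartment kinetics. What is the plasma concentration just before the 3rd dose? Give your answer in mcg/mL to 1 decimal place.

f = (1/2)^(τ/t½) = (1/2)^(54/14) ≈ 0.0690.
C₀ = D/Vd = 1300/279 ≈ 4.659 mcg/mL.
Before the 3rd dose, 2 doses have been given. Superposition: Cmin = C₀·(f + f²).
≈ 4.659 × (0.0690 + 0.0048) ≈ 4.659 × 0.0738 ≈ 0.344 mcg/mL.

0.3 mcg/mL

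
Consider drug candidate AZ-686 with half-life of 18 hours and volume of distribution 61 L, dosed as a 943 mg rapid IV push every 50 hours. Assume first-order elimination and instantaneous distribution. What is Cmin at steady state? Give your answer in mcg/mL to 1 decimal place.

τ/t½ = 50/18 ≈ 2.7778, so fraction remaining f = (1/2)^(50/18) ≈ 0.1458.
Accumulation ratio R = 1/(1 − f) ≈ 1/0.8542 ≈ 1.1707.
Each bolus raises the concentration by D/Vd = 943/61 ≈ 15.459 mcg/mL.
Cmax,ss = C₀/(1 − f) ≈ 15.459/0.8542 ≈ 18.098 mcg/mL.
One interval later, Cmin,ss = Cmax,ss·e^(−kτ) ≈ 18.098 × 0.1458 ≈ 2.639 mcg/mL.

2.6 mcg/mL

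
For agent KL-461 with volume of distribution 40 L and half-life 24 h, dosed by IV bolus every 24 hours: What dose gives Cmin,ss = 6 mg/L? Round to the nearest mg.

τ/t½ = 24/24 ≈ 1, so f = (1/2)^(24/24) ≈ 0.500000.
Cmin,ss = (D/Vd)·f/(1−f), so D = Cmin,ss·Vd·(1−f)/f.
D = 6 × 40 × (1−f)/f ≈ 6 × 40 × 1.00000 ≈ 240.00 mg.

240 mg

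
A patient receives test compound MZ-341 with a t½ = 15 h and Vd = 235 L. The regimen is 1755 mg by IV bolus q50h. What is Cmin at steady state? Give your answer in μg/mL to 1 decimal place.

0.8 μg/mL

Over one 50-h interval, 50/15 ≈ 3.3333 half-lives elapse, leaving f ≈ 0.0992 of each dose.
Single-dose peak C₀ = D/Vd = 1755/235 ≈ 7.468 μg/mL.
Steady-state trough Cmin,ss = C₀·f/(1−f) ≈ 7.468 × 0.0992/0.9008 ≈ 0.822 μg/mL.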